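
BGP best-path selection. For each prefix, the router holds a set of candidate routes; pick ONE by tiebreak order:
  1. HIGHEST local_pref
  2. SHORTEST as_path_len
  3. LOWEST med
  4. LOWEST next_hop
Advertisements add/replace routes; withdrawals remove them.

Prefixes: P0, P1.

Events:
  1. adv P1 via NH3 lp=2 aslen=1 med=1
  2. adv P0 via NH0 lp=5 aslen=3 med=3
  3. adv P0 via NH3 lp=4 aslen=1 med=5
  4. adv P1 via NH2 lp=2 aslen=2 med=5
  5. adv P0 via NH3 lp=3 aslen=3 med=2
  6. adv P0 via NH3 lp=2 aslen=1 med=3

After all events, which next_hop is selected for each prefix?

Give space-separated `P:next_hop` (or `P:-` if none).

Op 1: best P0=- P1=NH3
Op 2: best P0=NH0 P1=NH3
Op 3: best P0=NH0 P1=NH3
Op 4: best P0=NH0 P1=NH3
Op 5: best P0=NH0 P1=NH3
Op 6: best P0=NH0 P1=NH3

Answer: P0:NH0 P1:NH3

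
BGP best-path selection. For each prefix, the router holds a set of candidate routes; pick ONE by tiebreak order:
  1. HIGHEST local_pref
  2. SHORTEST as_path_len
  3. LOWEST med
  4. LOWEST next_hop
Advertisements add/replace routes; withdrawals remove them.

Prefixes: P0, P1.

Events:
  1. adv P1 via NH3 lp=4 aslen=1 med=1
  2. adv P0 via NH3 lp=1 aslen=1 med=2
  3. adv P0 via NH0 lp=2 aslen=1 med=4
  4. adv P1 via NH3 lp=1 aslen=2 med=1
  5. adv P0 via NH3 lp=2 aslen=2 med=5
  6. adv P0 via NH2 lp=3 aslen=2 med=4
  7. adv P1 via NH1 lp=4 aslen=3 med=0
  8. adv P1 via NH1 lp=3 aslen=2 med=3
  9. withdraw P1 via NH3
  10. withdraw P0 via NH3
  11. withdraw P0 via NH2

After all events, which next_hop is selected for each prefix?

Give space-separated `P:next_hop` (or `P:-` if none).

Answer: P0:NH0 P1:NH1

Derivation:
Op 1: best P0=- P1=NH3
Op 2: best P0=NH3 P1=NH3
Op 3: best P0=NH0 P1=NH3
Op 4: best P0=NH0 P1=NH3
Op 5: best P0=NH0 P1=NH3
Op 6: best P0=NH2 P1=NH3
Op 7: best P0=NH2 P1=NH1
Op 8: best P0=NH2 P1=NH1
Op 9: best P0=NH2 P1=NH1
Op 10: best P0=NH2 P1=NH1
Op 11: best P0=NH0 P1=NH1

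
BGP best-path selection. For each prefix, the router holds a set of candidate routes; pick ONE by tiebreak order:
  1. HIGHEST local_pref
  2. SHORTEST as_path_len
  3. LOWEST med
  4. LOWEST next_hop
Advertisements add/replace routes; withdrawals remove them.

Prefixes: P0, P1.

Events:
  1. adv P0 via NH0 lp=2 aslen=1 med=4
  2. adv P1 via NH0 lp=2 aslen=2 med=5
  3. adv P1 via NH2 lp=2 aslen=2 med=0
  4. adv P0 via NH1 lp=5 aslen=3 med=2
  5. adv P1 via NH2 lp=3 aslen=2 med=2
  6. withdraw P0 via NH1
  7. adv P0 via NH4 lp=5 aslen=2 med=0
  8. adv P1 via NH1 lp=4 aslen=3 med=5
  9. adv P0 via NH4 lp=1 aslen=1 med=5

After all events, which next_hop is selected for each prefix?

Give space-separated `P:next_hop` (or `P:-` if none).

Op 1: best P0=NH0 P1=-
Op 2: best P0=NH0 P1=NH0
Op 3: best P0=NH0 P1=NH2
Op 4: best P0=NH1 P1=NH2
Op 5: best P0=NH1 P1=NH2
Op 6: best P0=NH0 P1=NH2
Op 7: best P0=NH4 P1=NH2
Op 8: best P0=NH4 P1=NH1
Op 9: best P0=NH0 P1=NH1

Answer: P0:NH0 P1:NH1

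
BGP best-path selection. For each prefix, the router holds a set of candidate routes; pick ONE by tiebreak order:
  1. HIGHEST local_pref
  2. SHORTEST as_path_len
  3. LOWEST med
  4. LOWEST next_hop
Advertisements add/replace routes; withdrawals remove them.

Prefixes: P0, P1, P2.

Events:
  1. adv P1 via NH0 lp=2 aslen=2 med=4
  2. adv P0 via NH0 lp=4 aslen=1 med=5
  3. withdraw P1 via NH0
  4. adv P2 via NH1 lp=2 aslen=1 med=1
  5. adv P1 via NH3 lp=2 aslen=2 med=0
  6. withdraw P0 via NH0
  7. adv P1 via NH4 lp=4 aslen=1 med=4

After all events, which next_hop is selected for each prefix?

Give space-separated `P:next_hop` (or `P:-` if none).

Op 1: best P0=- P1=NH0 P2=-
Op 2: best P0=NH0 P1=NH0 P2=-
Op 3: best P0=NH0 P1=- P2=-
Op 4: best P0=NH0 P1=- P2=NH1
Op 5: best P0=NH0 P1=NH3 P2=NH1
Op 6: best P0=- P1=NH3 P2=NH1
Op 7: best P0=- P1=NH4 P2=NH1

Answer: P0:- P1:NH4 P2:NH1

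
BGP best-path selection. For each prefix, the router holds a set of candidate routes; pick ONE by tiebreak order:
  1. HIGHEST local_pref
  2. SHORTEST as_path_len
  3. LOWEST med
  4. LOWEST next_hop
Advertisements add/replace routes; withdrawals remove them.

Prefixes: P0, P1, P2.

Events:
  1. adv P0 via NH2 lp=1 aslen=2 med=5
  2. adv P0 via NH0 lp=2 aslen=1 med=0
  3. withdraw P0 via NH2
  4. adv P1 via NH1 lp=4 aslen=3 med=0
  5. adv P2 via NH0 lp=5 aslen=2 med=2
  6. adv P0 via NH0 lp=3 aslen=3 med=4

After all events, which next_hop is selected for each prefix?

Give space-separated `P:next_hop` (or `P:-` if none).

Op 1: best P0=NH2 P1=- P2=-
Op 2: best P0=NH0 P1=- P2=-
Op 3: best P0=NH0 P1=- P2=-
Op 4: best P0=NH0 P1=NH1 P2=-
Op 5: best P0=NH0 P1=NH1 P2=NH0
Op 6: best P0=NH0 P1=NH1 P2=NH0

Answer: P0:NH0 P1:NH1 P2:NH0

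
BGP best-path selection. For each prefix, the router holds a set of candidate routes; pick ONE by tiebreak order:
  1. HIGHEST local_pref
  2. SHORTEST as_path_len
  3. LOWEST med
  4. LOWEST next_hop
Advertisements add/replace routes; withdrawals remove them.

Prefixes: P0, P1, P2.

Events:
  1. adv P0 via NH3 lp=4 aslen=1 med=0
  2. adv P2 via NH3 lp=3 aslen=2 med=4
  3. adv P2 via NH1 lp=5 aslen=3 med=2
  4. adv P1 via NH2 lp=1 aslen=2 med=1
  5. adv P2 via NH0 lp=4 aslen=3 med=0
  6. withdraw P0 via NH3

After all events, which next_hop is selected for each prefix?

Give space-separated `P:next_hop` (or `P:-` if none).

Answer: P0:- P1:NH2 P2:NH1

Derivation:
Op 1: best P0=NH3 P1=- P2=-
Op 2: best P0=NH3 P1=- P2=NH3
Op 3: best P0=NH3 P1=- P2=NH1
Op 4: best P0=NH3 P1=NH2 P2=NH1
Op 5: best P0=NH3 P1=NH2 P2=NH1
Op 6: best P0=- P1=NH2 P2=NH1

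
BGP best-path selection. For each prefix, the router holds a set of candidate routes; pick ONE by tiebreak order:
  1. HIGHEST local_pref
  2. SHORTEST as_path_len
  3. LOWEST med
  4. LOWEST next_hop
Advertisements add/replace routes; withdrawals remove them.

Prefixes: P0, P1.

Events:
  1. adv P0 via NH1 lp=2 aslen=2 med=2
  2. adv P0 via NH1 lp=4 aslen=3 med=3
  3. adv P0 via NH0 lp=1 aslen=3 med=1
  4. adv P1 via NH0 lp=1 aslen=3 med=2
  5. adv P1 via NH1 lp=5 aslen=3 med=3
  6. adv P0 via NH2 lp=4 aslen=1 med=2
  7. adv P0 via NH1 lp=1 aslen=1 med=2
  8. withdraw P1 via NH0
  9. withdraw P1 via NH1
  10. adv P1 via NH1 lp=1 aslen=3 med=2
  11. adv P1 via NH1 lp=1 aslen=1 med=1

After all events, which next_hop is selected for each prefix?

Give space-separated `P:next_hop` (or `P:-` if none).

Op 1: best P0=NH1 P1=-
Op 2: best P0=NH1 P1=-
Op 3: best P0=NH1 P1=-
Op 4: best P0=NH1 P1=NH0
Op 5: best P0=NH1 P1=NH1
Op 6: best P0=NH2 P1=NH1
Op 7: best P0=NH2 P1=NH1
Op 8: best P0=NH2 P1=NH1
Op 9: best P0=NH2 P1=-
Op 10: best P0=NH2 P1=NH1
Op 11: best P0=NH2 P1=NH1

Answer: P0:NH2 P1:NH1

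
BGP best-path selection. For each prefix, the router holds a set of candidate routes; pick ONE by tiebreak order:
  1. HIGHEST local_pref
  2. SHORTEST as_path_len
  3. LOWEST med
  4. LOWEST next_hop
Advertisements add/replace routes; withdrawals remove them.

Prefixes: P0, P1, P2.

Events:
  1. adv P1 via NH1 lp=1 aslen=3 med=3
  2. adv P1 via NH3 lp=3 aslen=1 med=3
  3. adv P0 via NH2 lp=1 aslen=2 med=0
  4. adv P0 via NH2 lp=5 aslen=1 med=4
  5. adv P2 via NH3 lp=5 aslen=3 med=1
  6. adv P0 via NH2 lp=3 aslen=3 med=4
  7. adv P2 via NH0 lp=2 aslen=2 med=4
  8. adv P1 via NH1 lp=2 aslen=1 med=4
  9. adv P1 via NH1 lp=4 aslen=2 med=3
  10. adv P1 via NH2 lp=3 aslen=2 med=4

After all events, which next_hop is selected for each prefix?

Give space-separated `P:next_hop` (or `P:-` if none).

Op 1: best P0=- P1=NH1 P2=-
Op 2: best P0=- P1=NH3 P2=-
Op 3: best P0=NH2 P1=NH3 P2=-
Op 4: best P0=NH2 P1=NH3 P2=-
Op 5: best P0=NH2 P1=NH3 P2=NH3
Op 6: best P0=NH2 P1=NH3 P2=NH3
Op 7: best P0=NH2 P1=NH3 P2=NH3
Op 8: best P0=NH2 P1=NH3 P2=NH3
Op 9: best P0=NH2 P1=NH1 P2=NH3
Op 10: best P0=NH2 P1=NH1 P2=NH3

Answer: P0:NH2 P1:NH1 P2:NH3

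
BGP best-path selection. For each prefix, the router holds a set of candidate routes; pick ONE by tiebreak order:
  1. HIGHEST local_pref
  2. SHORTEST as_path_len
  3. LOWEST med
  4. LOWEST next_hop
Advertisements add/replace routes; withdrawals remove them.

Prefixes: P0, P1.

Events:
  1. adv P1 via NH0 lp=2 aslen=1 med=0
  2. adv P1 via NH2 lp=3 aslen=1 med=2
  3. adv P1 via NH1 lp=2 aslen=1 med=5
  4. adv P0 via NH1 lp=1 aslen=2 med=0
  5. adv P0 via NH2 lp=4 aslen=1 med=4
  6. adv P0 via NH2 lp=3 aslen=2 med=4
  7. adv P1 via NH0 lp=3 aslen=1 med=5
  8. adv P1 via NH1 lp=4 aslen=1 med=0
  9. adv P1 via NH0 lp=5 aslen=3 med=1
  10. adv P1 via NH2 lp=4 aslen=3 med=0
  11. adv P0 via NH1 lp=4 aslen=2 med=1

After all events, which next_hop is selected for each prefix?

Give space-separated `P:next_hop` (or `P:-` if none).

Op 1: best P0=- P1=NH0
Op 2: best P0=- P1=NH2
Op 3: best P0=- P1=NH2
Op 4: best P0=NH1 P1=NH2
Op 5: best P0=NH2 P1=NH2
Op 6: best P0=NH2 P1=NH2
Op 7: best P0=NH2 P1=NH2
Op 8: best P0=NH2 P1=NH1
Op 9: best P0=NH2 P1=NH0
Op 10: best P0=NH2 P1=NH0
Op 11: best P0=NH1 P1=NH0

Answer: P0:NH1 P1:NH0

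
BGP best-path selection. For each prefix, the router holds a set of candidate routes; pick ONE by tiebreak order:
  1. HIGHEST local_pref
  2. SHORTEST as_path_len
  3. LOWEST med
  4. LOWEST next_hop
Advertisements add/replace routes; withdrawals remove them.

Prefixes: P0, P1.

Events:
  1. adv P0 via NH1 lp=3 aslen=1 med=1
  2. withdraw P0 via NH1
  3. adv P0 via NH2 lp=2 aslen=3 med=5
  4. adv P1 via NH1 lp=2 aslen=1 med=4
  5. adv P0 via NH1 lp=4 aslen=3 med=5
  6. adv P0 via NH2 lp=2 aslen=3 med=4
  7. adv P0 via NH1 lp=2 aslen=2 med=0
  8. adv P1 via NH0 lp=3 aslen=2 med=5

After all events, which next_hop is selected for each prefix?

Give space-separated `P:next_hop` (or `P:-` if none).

Answer: P0:NH1 P1:NH0

Derivation:
Op 1: best P0=NH1 P1=-
Op 2: best P0=- P1=-
Op 3: best P0=NH2 P1=-
Op 4: best P0=NH2 P1=NH1
Op 5: best P0=NH1 P1=NH1
Op 6: best P0=NH1 P1=NH1
Op 7: best P0=NH1 P1=NH1
Op 8: best P0=NH1 P1=NH0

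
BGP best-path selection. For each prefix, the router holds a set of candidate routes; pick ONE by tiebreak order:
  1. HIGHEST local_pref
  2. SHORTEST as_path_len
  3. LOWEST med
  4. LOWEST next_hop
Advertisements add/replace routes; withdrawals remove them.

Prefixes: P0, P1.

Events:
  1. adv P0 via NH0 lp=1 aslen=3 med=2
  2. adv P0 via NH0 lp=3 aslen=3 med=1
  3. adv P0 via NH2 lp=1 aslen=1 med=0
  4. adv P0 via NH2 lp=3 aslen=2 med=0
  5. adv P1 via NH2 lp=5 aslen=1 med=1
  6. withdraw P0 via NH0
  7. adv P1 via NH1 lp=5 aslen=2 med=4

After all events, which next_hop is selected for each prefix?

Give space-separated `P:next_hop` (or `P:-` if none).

Answer: P0:NH2 P1:NH2

Derivation:
Op 1: best P0=NH0 P1=-
Op 2: best P0=NH0 P1=-
Op 3: best P0=NH0 P1=-
Op 4: best P0=NH2 P1=-
Op 5: best P0=NH2 P1=NH2
Op 6: best P0=NH2 P1=NH2
Op 7: best P0=NH2 P1=NH2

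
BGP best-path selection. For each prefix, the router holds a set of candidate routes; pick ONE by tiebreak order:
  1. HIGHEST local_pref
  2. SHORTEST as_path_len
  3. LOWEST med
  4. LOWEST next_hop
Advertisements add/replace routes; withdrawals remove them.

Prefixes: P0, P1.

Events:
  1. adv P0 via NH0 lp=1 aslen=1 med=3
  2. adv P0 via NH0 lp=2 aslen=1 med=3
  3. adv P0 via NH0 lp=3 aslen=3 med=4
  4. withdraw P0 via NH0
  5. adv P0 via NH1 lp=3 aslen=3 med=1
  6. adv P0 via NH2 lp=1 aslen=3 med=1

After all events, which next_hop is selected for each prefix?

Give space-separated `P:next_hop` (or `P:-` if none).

Answer: P0:NH1 P1:-

Derivation:
Op 1: best P0=NH0 P1=-
Op 2: best P0=NH0 P1=-
Op 3: best P0=NH0 P1=-
Op 4: best P0=- P1=-
Op 5: best P0=NH1 P1=-
Op 6: best P0=NH1 P1=-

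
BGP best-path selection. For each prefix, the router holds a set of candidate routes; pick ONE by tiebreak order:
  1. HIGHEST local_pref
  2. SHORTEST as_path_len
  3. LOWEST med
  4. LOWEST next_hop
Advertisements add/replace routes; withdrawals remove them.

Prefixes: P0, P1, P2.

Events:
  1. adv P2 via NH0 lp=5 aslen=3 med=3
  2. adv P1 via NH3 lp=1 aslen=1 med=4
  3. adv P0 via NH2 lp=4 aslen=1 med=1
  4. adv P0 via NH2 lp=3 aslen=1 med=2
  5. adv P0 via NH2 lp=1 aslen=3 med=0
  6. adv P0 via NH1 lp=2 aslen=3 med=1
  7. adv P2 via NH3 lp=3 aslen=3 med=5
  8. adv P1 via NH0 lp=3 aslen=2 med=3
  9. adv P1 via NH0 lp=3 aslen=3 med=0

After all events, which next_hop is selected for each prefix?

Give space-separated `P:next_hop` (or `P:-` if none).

Op 1: best P0=- P1=- P2=NH0
Op 2: best P0=- P1=NH3 P2=NH0
Op 3: best P0=NH2 P1=NH3 P2=NH0
Op 4: best P0=NH2 P1=NH3 P2=NH0
Op 5: best P0=NH2 P1=NH3 P2=NH0
Op 6: best P0=NH1 P1=NH3 P2=NH0
Op 7: best P0=NH1 P1=NH3 P2=NH0
Op 8: best P0=NH1 P1=NH0 P2=NH0
Op 9: best P0=NH1 P1=NH0 P2=NH0

Answer: P0:NH1 P1:NH0 P2:NH0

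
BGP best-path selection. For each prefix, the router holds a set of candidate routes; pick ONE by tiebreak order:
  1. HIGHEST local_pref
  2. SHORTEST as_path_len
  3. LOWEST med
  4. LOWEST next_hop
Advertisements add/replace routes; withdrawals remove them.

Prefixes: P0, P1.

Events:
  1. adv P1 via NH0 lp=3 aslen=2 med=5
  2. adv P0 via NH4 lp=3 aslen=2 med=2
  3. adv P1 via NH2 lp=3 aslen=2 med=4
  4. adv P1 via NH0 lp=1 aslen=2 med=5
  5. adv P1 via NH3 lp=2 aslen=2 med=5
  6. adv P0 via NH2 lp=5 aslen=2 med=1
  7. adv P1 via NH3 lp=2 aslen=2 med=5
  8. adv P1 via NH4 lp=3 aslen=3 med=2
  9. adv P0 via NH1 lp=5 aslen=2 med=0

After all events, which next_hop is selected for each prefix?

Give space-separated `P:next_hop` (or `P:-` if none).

Op 1: best P0=- P1=NH0
Op 2: best P0=NH4 P1=NH0
Op 3: best P0=NH4 P1=NH2
Op 4: best P0=NH4 P1=NH2
Op 5: best P0=NH4 P1=NH2
Op 6: best P0=NH2 P1=NH2
Op 7: best P0=NH2 P1=NH2
Op 8: best P0=NH2 P1=NH2
Op 9: best P0=NH1 P1=NH2

Answer: P0:NH1 P1:NH2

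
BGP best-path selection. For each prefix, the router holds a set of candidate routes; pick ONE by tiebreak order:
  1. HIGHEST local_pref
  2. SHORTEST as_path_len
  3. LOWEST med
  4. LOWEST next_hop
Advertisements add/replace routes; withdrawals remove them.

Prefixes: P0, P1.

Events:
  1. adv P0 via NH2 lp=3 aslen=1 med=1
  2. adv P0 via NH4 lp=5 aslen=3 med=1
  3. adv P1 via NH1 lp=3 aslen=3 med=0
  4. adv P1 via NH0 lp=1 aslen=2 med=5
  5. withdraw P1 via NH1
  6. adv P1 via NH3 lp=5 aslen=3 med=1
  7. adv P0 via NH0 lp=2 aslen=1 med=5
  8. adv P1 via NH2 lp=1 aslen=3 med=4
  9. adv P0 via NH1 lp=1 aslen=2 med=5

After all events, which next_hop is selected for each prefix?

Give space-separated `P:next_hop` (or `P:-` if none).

Answer: P0:NH4 P1:NH3

Derivation:
Op 1: best P0=NH2 P1=-
Op 2: best P0=NH4 P1=-
Op 3: best P0=NH4 P1=NH1
Op 4: best P0=NH4 P1=NH1
Op 5: best P0=NH4 P1=NH0
Op 6: best P0=NH4 P1=NH3
Op 7: best P0=NH4 P1=NH3
Op 8: best P0=NH4 P1=NH3
Op 9: best P0=NH4 P1=NH3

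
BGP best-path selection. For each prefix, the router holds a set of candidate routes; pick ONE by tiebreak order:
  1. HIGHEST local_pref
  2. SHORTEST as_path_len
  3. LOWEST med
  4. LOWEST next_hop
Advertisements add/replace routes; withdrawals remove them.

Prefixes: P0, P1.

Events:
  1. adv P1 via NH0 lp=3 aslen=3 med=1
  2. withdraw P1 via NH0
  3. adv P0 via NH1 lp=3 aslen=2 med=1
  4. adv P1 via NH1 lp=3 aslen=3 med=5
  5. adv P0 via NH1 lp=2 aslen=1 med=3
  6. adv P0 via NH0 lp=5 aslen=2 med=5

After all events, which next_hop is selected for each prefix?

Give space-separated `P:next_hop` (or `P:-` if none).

Op 1: best P0=- P1=NH0
Op 2: best P0=- P1=-
Op 3: best P0=NH1 P1=-
Op 4: best P0=NH1 P1=NH1
Op 5: best P0=NH1 P1=NH1
Op 6: best P0=NH0 P1=NH1

Answer: P0:NH0 P1:NH1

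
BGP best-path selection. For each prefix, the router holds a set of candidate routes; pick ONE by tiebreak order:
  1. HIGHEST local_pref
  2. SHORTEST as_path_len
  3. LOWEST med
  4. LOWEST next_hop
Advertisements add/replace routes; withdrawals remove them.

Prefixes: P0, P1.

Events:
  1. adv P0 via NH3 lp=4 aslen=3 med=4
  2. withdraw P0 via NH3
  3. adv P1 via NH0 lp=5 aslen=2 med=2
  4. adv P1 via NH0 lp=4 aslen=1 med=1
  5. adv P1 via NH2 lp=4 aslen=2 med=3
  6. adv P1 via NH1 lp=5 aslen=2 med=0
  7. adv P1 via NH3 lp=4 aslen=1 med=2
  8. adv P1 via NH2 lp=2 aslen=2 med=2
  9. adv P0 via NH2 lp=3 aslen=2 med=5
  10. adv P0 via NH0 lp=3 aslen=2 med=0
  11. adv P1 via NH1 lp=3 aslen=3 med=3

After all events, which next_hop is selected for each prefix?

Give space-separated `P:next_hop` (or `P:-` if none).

Op 1: best P0=NH3 P1=-
Op 2: best P0=- P1=-
Op 3: best P0=- P1=NH0
Op 4: best P0=- P1=NH0
Op 5: best P0=- P1=NH0
Op 6: best P0=- P1=NH1
Op 7: best P0=- P1=NH1
Op 8: best P0=- P1=NH1
Op 9: best P0=NH2 P1=NH1
Op 10: best P0=NH0 P1=NH1
Op 11: best P0=NH0 P1=NH0

Answer: P0:NH0 P1:NH0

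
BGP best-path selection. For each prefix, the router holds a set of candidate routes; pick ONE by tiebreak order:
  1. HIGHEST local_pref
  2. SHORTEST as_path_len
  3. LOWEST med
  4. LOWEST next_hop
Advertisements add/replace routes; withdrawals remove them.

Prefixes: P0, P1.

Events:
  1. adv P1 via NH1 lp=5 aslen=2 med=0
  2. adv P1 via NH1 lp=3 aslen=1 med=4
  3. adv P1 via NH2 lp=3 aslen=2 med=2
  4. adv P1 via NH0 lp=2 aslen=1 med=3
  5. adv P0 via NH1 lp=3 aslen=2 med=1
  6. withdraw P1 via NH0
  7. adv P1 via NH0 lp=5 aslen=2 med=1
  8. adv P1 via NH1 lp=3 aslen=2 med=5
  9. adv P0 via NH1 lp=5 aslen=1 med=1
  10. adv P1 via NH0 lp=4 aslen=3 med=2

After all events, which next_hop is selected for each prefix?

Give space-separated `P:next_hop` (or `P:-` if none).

Answer: P0:NH1 P1:NH0

Derivation:
Op 1: best P0=- P1=NH1
Op 2: best P0=- P1=NH1
Op 3: best P0=- P1=NH1
Op 4: best P0=- P1=NH1
Op 5: best P0=NH1 P1=NH1
Op 6: best P0=NH1 P1=NH1
Op 7: best P0=NH1 P1=NH0
Op 8: best P0=NH1 P1=NH0
Op 9: best P0=NH1 P1=NH0
Op 10: best P0=NH1 P1=NH0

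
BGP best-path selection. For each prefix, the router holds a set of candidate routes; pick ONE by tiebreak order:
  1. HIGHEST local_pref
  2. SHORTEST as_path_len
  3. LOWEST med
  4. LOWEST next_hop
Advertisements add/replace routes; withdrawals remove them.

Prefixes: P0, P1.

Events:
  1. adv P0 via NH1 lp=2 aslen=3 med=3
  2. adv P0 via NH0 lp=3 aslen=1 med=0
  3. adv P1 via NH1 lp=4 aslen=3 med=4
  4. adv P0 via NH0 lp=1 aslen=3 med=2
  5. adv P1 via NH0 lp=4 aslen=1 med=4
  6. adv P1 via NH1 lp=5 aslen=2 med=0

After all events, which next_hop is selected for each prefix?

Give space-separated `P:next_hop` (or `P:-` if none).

Op 1: best P0=NH1 P1=-
Op 2: best P0=NH0 P1=-
Op 3: best P0=NH0 P1=NH1
Op 4: best P0=NH1 P1=NH1
Op 5: best P0=NH1 P1=NH0
Op 6: best P0=NH1 P1=NH1

Answer: P0:NH1 P1:NH1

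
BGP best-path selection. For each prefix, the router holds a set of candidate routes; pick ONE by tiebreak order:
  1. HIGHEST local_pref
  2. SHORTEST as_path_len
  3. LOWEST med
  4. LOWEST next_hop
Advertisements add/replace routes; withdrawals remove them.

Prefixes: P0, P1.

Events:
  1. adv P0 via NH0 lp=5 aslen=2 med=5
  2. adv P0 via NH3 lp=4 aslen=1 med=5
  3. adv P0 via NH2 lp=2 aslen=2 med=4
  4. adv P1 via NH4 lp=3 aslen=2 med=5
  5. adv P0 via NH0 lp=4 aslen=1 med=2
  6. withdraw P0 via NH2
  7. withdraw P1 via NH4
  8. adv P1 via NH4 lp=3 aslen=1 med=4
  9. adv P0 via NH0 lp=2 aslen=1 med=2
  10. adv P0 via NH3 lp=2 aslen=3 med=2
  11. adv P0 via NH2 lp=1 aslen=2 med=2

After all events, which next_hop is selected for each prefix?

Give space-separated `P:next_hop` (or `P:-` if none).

Op 1: best P0=NH0 P1=-
Op 2: best P0=NH0 P1=-
Op 3: best P0=NH0 P1=-
Op 4: best P0=NH0 P1=NH4
Op 5: best P0=NH0 P1=NH4
Op 6: best P0=NH0 P1=NH4
Op 7: best P0=NH0 P1=-
Op 8: best P0=NH0 P1=NH4
Op 9: best P0=NH3 P1=NH4
Op 10: best P0=NH0 P1=NH4
Op 11: best P0=NH0 P1=NH4

Answer: P0:NH0 P1:NH4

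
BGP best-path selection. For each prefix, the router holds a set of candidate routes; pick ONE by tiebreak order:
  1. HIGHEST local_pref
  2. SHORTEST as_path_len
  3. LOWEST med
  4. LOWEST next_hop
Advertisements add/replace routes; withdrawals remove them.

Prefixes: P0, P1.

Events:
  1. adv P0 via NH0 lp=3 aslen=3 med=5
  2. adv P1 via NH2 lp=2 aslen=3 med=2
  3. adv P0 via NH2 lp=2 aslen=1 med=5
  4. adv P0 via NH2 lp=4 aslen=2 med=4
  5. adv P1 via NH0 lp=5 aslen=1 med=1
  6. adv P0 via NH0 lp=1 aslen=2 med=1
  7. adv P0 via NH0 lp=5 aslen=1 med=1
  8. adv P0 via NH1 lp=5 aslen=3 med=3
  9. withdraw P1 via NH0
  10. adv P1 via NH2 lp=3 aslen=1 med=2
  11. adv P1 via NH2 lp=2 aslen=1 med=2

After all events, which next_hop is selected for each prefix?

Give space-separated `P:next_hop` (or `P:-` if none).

Op 1: best P0=NH0 P1=-
Op 2: best P0=NH0 P1=NH2
Op 3: best P0=NH0 P1=NH2
Op 4: best P0=NH2 P1=NH2
Op 5: best P0=NH2 P1=NH0
Op 6: best P0=NH2 P1=NH0
Op 7: best P0=NH0 P1=NH0
Op 8: best P0=NH0 P1=NH0
Op 9: best P0=NH0 P1=NH2
Op 10: best P0=NH0 P1=NH2
Op 11: best P0=NH0 P1=NH2

Answer: P0:NH0 P1:NH2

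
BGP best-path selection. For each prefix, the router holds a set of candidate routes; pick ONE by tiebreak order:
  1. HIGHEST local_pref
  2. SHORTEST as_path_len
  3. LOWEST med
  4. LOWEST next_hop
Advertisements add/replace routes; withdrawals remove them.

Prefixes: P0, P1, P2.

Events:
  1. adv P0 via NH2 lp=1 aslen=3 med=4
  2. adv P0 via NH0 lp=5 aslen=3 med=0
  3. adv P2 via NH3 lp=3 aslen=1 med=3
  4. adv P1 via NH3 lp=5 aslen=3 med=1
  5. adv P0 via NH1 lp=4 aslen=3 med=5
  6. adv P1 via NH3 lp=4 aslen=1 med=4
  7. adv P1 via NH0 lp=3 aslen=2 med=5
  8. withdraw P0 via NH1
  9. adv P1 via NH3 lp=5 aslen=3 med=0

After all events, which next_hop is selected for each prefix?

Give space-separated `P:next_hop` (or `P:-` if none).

Answer: P0:NH0 P1:NH3 P2:NH3

Derivation:
Op 1: best P0=NH2 P1=- P2=-
Op 2: best P0=NH0 P1=- P2=-
Op 3: best P0=NH0 P1=- P2=NH3
Op 4: best P0=NH0 P1=NH3 P2=NH3
Op 5: best P0=NH0 P1=NH3 P2=NH3
Op 6: best P0=NH0 P1=NH3 P2=NH3
Op 7: best P0=NH0 P1=NH3 P2=NH3
Op 8: best P0=NH0 P1=NH3 P2=NH3
Op 9: best P0=NH0 P1=NH3 P2=NH3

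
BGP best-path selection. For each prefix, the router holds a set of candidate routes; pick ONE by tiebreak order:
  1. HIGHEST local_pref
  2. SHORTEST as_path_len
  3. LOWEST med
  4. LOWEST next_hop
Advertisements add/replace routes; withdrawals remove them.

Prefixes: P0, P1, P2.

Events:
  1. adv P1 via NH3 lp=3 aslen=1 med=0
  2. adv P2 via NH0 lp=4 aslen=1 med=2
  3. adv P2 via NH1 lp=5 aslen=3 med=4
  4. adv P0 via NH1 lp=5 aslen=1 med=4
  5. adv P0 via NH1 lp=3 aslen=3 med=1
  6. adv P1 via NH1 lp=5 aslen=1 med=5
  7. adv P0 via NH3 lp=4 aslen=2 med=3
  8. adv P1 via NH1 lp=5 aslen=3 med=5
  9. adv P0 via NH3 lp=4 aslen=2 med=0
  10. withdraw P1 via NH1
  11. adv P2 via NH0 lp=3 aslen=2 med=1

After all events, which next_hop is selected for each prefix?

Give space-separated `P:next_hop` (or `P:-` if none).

Answer: P0:NH3 P1:NH3 P2:NH1

Derivation:
Op 1: best P0=- P1=NH3 P2=-
Op 2: best P0=- P1=NH3 P2=NH0
Op 3: best P0=- P1=NH3 P2=NH1
Op 4: best P0=NH1 P1=NH3 P2=NH1
Op 5: best P0=NH1 P1=NH3 P2=NH1
Op 6: best P0=NH1 P1=NH1 P2=NH1
Op 7: best P0=NH3 P1=NH1 P2=NH1
Op 8: best P0=NH3 P1=NH1 P2=NH1
Op 9: best P0=NH3 P1=NH1 P2=NH1
Op 10: best P0=NH3 P1=NH3 P2=NH1
Op 11: best P0=NH3 P1=NH3 P2=NH1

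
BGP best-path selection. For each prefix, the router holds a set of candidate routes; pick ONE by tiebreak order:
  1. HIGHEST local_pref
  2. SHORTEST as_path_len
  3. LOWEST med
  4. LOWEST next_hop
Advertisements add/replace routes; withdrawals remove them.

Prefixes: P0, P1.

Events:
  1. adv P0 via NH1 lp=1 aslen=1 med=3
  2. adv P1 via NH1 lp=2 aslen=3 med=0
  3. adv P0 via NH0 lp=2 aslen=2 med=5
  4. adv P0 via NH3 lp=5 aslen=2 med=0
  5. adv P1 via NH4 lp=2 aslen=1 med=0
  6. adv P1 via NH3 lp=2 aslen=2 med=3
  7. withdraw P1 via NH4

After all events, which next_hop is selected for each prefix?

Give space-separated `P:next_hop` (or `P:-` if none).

Op 1: best P0=NH1 P1=-
Op 2: best P0=NH1 P1=NH1
Op 3: best P0=NH0 P1=NH1
Op 4: best P0=NH3 P1=NH1
Op 5: best P0=NH3 P1=NH4
Op 6: best P0=NH3 P1=NH4
Op 7: best P0=NH3 P1=NH3

Answer: P0:NH3 P1:NH3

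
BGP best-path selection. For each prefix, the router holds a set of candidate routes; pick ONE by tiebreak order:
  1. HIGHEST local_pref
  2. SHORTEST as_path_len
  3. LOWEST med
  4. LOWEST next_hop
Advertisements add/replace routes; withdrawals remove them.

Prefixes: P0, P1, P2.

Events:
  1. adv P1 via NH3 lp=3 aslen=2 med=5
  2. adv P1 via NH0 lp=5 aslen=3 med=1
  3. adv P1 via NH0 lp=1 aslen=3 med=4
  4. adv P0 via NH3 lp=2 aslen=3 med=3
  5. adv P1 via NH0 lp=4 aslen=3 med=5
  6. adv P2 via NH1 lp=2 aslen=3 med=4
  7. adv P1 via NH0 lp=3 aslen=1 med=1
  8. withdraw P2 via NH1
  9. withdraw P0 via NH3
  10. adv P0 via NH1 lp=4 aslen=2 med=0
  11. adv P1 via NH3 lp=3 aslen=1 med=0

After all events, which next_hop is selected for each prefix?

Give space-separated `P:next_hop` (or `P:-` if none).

Op 1: best P0=- P1=NH3 P2=-
Op 2: best P0=- P1=NH0 P2=-
Op 3: best P0=- P1=NH3 P2=-
Op 4: best P0=NH3 P1=NH3 P2=-
Op 5: best P0=NH3 P1=NH0 P2=-
Op 6: best P0=NH3 P1=NH0 P2=NH1
Op 7: best P0=NH3 P1=NH0 P2=NH1
Op 8: best P0=NH3 P1=NH0 P2=-
Op 9: best P0=- P1=NH0 P2=-
Op 10: best P0=NH1 P1=NH0 P2=-
Op 11: best P0=NH1 P1=NH3 P2=-

Answer: P0:NH1 P1:NH3 P2:-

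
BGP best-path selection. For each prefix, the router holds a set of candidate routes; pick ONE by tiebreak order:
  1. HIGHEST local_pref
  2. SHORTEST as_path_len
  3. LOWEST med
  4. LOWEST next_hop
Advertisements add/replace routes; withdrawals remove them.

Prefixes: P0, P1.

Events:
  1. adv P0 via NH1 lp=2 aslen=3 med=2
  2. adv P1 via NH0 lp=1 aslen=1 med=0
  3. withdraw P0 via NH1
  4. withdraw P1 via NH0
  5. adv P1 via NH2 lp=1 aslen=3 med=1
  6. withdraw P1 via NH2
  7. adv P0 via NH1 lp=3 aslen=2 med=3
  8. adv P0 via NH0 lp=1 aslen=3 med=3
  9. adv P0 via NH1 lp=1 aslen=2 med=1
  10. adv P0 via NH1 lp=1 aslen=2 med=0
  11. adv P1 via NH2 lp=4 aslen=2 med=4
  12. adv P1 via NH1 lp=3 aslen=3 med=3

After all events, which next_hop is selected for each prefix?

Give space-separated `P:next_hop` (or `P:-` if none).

Op 1: best P0=NH1 P1=-
Op 2: best P0=NH1 P1=NH0
Op 3: best P0=- P1=NH0
Op 4: best P0=- P1=-
Op 5: best P0=- P1=NH2
Op 6: best P0=- P1=-
Op 7: best P0=NH1 P1=-
Op 8: best P0=NH1 P1=-
Op 9: best P0=NH1 P1=-
Op 10: best P0=NH1 P1=-
Op 11: best P0=NH1 P1=NH2
Op 12: best P0=NH1 P1=NH2

Answer: P0:NH1 P1:NH2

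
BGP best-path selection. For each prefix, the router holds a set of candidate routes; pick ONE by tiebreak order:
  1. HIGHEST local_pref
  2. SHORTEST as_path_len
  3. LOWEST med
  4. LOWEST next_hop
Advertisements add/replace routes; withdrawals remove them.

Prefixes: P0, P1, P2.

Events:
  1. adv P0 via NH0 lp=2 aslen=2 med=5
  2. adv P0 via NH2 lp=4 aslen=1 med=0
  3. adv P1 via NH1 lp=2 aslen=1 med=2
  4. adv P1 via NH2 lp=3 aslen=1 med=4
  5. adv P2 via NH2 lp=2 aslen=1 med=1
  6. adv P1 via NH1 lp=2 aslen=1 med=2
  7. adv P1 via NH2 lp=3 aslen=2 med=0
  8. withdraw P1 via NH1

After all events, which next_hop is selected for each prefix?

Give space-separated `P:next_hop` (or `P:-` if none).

Answer: P0:NH2 P1:NH2 P2:NH2

Derivation:
Op 1: best P0=NH0 P1=- P2=-
Op 2: best P0=NH2 P1=- P2=-
Op 3: best P0=NH2 P1=NH1 P2=-
Op 4: best P0=NH2 P1=NH2 P2=-
Op 5: best P0=NH2 P1=NH2 P2=NH2
Op 6: best P0=NH2 P1=NH2 P2=NH2
Op 7: best P0=NH2 P1=NH2 P2=NH2
Op 8: best P0=NH2 P1=NH2 P2=NH2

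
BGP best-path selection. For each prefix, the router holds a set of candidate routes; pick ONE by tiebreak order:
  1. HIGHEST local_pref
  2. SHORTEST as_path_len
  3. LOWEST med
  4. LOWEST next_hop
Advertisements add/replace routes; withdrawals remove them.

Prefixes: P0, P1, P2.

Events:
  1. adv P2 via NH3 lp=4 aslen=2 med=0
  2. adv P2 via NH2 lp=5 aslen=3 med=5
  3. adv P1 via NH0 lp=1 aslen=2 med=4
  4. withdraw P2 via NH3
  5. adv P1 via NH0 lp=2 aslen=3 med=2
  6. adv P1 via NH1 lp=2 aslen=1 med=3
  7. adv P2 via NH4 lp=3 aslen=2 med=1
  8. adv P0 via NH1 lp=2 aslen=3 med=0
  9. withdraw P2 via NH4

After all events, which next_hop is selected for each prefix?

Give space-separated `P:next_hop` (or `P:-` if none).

Answer: P0:NH1 P1:NH1 P2:NH2

Derivation:
Op 1: best P0=- P1=- P2=NH3
Op 2: best P0=- P1=- P2=NH2
Op 3: best P0=- P1=NH0 P2=NH2
Op 4: best P0=- P1=NH0 P2=NH2
Op 5: best P0=- P1=NH0 P2=NH2
Op 6: best P0=- P1=NH1 P2=NH2
Op 7: best P0=- P1=NH1 P2=NH2
Op 8: best P0=NH1 P1=NH1 P2=NH2
Op 9: best P0=NH1 P1=NH1 P2=NH2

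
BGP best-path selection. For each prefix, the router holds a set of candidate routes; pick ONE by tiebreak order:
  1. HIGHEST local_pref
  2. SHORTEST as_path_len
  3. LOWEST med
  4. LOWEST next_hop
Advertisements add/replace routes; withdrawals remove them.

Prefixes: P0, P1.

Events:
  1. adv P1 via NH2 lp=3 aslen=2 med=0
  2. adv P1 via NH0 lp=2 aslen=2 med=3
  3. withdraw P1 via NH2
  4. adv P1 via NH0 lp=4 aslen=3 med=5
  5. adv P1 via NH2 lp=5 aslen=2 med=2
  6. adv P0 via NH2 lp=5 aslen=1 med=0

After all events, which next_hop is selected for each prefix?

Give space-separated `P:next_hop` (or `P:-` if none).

Answer: P0:NH2 P1:NH2

Derivation:
Op 1: best P0=- P1=NH2
Op 2: best P0=- P1=NH2
Op 3: best P0=- P1=NH0
Op 4: best P0=- P1=NH0
Op 5: best P0=- P1=NH2
Op 6: best P0=NH2 P1=NH2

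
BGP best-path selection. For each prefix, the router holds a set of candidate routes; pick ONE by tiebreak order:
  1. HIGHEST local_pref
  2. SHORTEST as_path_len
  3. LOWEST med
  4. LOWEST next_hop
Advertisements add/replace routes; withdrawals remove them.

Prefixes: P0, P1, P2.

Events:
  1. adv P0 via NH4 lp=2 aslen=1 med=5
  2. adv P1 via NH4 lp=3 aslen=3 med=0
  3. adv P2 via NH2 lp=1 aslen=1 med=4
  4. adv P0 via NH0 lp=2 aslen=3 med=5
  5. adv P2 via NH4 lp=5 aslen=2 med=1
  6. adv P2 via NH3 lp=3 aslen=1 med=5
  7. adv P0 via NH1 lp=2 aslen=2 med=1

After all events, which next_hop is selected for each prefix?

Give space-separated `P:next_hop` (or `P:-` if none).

Op 1: best P0=NH4 P1=- P2=-
Op 2: best P0=NH4 P1=NH4 P2=-
Op 3: best P0=NH4 P1=NH4 P2=NH2
Op 4: best P0=NH4 P1=NH4 P2=NH2
Op 5: best P0=NH4 P1=NH4 P2=NH4
Op 6: best P0=NH4 P1=NH4 P2=NH4
Op 7: best P0=NH4 P1=NH4 P2=NH4

Answer: P0:NH4 P1:NH4 P2:NH4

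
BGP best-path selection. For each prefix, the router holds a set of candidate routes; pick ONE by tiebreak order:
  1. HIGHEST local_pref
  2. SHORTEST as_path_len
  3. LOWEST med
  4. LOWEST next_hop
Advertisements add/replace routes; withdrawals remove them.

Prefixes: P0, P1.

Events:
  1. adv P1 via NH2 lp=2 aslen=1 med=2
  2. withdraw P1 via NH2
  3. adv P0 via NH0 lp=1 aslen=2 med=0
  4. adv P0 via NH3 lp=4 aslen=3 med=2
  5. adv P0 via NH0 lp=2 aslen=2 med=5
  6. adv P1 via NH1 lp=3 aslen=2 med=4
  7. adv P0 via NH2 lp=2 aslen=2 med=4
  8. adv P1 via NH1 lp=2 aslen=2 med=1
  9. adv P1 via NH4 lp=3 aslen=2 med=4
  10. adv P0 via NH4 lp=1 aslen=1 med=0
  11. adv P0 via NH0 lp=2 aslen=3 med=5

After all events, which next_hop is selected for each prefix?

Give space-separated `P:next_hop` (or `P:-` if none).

Answer: P0:NH3 P1:NH4

Derivation:
Op 1: best P0=- P1=NH2
Op 2: best P0=- P1=-
Op 3: best P0=NH0 P1=-
Op 4: best P0=NH3 P1=-
Op 5: best P0=NH3 P1=-
Op 6: best P0=NH3 P1=NH1
Op 7: best P0=NH3 P1=NH1
Op 8: best P0=NH3 P1=NH1
Op 9: best P0=NH3 P1=NH4
Op 10: best P0=NH3 P1=NH4
Op 11: best P0=NH3 P1=NH4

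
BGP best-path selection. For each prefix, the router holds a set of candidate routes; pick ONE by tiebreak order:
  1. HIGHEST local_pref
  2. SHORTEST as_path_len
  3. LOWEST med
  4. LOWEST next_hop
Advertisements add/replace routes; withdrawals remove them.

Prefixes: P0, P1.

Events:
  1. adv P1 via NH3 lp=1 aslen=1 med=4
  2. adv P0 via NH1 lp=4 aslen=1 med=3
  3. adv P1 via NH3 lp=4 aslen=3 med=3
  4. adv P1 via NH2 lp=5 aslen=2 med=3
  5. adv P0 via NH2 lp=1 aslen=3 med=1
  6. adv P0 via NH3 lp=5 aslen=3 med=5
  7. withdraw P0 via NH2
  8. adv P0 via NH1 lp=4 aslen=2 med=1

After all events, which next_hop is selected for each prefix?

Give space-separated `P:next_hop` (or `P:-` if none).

Op 1: best P0=- P1=NH3
Op 2: best P0=NH1 P1=NH3
Op 3: best P0=NH1 P1=NH3
Op 4: best P0=NH1 P1=NH2
Op 5: best P0=NH1 P1=NH2
Op 6: best P0=NH3 P1=NH2
Op 7: best P0=NH3 P1=NH2
Op 8: best P0=NH3 P1=NH2

Answer: P0:NH3 P1:NH2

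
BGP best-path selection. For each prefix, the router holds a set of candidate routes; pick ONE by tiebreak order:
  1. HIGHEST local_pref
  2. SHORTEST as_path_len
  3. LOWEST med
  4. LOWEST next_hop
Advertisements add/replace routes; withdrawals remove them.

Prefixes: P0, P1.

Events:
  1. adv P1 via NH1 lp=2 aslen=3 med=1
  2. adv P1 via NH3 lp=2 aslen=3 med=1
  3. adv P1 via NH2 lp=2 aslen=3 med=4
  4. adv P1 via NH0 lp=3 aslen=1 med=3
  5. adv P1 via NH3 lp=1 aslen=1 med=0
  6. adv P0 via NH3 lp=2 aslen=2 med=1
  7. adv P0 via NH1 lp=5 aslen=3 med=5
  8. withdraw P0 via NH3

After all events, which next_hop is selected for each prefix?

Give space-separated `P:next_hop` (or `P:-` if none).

Answer: P0:NH1 P1:NH0

Derivation:
Op 1: best P0=- P1=NH1
Op 2: best P0=- P1=NH1
Op 3: best P0=- P1=NH1
Op 4: best P0=- P1=NH0
Op 5: best P0=- P1=NH0
Op 6: best P0=NH3 P1=NH0
Op 7: best P0=NH1 P1=NH0
Op 8: best P0=NH1 P1=NH0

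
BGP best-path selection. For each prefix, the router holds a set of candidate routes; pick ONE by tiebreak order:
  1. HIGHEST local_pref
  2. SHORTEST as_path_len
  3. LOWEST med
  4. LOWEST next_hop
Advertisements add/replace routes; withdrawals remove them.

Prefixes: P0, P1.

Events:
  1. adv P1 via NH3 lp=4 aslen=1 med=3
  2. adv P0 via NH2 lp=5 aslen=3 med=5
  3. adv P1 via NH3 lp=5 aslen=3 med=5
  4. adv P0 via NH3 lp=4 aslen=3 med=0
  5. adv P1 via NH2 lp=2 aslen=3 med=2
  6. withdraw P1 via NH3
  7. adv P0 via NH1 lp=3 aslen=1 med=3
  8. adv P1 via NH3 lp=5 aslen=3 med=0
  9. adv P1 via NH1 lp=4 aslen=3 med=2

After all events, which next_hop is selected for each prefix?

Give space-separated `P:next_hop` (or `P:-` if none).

Op 1: best P0=- P1=NH3
Op 2: best P0=NH2 P1=NH3
Op 3: best P0=NH2 P1=NH3
Op 4: best P0=NH2 P1=NH3
Op 5: best P0=NH2 P1=NH3
Op 6: best P0=NH2 P1=NH2
Op 7: best P0=NH2 P1=NH2
Op 8: best P0=NH2 P1=NH3
Op 9: best P0=NH2 P1=NH3

Answer: P0:NH2 P1:NH3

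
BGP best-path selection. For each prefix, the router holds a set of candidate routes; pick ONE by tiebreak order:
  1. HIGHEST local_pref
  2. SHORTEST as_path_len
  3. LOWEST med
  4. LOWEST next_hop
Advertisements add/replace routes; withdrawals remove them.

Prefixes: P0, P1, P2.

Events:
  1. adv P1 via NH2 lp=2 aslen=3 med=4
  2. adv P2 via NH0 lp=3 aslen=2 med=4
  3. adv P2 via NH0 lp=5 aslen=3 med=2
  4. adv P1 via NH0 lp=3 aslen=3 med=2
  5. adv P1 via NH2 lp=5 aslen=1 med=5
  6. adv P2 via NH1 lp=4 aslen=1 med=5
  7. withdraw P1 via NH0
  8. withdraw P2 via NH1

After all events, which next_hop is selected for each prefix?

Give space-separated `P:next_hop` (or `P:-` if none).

Answer: P0:- P1:NH2 P2:NH0

Derivation:
Op 1: best P0=- P1=NH2 P2=-
Op 2: best P0=- P1=NH2 P2=NH0
Op 3: best P0=- P1=NH2 P2=NH0
Op 4: best P0=- P1=NH0 P2=NH0
Op 5: best P0=- P1=NH2 P2=NH0
Op 6: best P0=- P1=NH2 P2=NH0
Op 7: best P0=- P1=NH2 P2=NH0
Op 8: best P0=- P1=NH2 P2=NH0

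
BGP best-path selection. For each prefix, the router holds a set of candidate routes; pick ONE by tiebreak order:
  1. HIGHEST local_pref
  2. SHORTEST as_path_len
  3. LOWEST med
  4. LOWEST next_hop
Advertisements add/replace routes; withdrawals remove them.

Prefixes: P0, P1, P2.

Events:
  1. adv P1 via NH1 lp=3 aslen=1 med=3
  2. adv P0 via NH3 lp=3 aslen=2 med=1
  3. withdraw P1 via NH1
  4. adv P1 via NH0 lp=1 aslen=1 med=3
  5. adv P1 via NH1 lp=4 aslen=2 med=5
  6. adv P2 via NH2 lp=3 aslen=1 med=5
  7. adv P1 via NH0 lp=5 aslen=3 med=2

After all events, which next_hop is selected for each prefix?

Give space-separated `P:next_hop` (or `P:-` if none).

Op 1: best P0=- P1=NH1 P2=-
Op 2: best P0=NH3 P1=NH1 P2=-
Op 3: best P0=NH3 P1=- P2=-
Op 4: best P0=NH3 P1=NH0 P2=-
Op 5: best P0=NH3 P1=NH1 P2=-
Op 6: best P0=NH3 P1=NH1 P2=NH2
Op 7: best P0=NH3 P1=NH0 P2=NH2

Answer: P0:NH3 P1:NH0 P2:NH2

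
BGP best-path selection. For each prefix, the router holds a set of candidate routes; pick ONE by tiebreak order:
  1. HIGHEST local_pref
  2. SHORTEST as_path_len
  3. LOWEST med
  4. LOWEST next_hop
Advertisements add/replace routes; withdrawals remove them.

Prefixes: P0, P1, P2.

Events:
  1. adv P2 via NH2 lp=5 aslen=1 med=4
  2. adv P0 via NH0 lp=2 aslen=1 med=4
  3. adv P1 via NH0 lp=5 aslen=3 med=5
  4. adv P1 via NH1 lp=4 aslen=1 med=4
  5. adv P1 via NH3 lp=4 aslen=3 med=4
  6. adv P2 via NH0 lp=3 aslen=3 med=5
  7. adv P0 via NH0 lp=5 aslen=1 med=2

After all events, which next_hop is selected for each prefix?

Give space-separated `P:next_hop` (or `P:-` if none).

Op 1: best P0=- P1=- P2=NH2
Op 2: best P0=NH0 P1=- P2=NH2
Op 3: best P0=NH0 P1=NH0 P2=NH2
Op 4: best P0=NH0 P1=NH0 P2=NH2
Op 5: best P0=NH0 P1=NH0 P2=NH2
Op 6: best P0=NH0 P1=NH0 P2=NH2
Op 7: best P0=NH0 P1=NH0 P2=NH2

Answer: P0:NH0 P1:NH0 P2:NH2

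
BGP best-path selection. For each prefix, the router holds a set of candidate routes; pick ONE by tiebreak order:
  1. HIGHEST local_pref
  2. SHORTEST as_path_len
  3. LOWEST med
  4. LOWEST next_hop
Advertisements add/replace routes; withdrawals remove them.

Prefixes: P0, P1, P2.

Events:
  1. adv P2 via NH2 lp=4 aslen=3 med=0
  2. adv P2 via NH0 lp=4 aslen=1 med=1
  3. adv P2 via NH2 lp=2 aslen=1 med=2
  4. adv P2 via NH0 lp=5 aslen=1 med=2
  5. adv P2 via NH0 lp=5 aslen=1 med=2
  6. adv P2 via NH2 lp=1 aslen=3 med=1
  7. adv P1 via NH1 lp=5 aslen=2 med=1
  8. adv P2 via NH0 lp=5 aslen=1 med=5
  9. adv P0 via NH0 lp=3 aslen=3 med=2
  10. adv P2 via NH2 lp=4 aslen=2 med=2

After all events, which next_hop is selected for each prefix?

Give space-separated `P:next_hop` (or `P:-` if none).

Answer: P0:NH0 P1:NH1 P2:NH0

Derivation:
Op 1: best P0=- P1=- P2=NH2
Op 2: best P0=- P1=- P2=NH0
Op 3: best P0=- P1=- P2=NH0
Op 4: best P0=- P1=- P2=NH0
Op 5: best P0=- P1=- P2=NH0
Op 6: best P0=- P1=- P2=NH0
Op 7: best P0=- P1=NH1 P2=NH0
Op 8: best P0=- P1=NH1 P2=NH0
Op 9: best P0=NH0 P1=NH1 P2=NH0
Op 10: best P0=NH0 P1=NH1 P2=NH0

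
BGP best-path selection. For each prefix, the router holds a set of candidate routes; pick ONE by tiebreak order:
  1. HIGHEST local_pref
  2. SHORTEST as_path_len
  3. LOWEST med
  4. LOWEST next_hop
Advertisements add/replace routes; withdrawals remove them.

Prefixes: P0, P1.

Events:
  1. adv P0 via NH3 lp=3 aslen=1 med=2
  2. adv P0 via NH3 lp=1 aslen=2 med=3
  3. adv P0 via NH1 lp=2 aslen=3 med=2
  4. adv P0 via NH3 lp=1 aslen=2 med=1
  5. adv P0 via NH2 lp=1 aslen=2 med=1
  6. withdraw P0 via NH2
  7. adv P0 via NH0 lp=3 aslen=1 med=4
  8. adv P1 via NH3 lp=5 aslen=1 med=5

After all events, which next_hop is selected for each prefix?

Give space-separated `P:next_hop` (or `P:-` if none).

Op 1: best P0=NH3 P1=-
Op 2: best P0=NH3 P1=-
Op 3: best P0=NH1 P1=-
Op 4: best P0=NH1 P1=-
Op 5: best P0=NH1 P1=-
Op 6: best P0=NH1 P1=-
Op 7: best P0=NH0 P1=-
Op 8: best P0=NH0 P1=NH3

Answer: P0:NH0 P1:NH3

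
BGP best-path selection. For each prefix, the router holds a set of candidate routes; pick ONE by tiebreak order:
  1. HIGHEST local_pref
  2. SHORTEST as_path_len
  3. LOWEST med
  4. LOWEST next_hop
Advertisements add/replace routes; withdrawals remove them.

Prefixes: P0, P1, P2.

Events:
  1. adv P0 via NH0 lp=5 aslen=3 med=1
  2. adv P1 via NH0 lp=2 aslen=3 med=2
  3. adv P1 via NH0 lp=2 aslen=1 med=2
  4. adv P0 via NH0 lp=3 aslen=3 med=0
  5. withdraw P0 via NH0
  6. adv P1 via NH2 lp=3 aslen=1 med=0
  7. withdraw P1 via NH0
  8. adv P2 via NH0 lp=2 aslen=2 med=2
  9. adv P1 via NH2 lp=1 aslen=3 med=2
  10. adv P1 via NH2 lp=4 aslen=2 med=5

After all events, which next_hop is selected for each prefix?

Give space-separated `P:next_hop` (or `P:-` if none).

Op 1: best P0=NH0 P1=- P2=-
Op 2: best P0=NH0 P1=NH0 P2=-
Op 3: best P0=NH0 P1=NH0 P2=-
Op 4: best P0=NH0 P1=NH0 P2=-
Op 5: best P0=- P1=NH0 P2=-
Op 6: best P0=- P1=NH2 P2=-
Op 7: best P0=- P1=NH2 P2=-
Op 8: best P0=- P1=NH2 P2=NH0
Op 9: best P0=- P1=NH2 P2=NH0
Op 10: best P0=- P1=NH2 P2=NH0

Answer: P0:- P1:NH2 P2:NH0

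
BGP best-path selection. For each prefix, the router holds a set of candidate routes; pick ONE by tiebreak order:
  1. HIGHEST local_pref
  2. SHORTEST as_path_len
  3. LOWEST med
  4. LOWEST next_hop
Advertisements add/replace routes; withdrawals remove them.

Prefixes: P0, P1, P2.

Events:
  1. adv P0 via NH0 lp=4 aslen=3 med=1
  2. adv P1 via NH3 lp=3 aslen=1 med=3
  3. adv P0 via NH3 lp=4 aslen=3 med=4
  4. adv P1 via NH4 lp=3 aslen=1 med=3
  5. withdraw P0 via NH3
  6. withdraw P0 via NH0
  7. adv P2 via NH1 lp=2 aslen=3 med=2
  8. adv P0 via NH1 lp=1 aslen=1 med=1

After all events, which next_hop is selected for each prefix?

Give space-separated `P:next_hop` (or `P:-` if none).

Answer: P0:NH1 P1:NH3 P2:NH1

Derivation:
Op 1: best P0=NH0 P1=- P2=-
Op 2: best P0=NH0 P1=NH3 P2=-
Op 3: best P0=NH0 P1=NH3 P2=-
Op 4: best P0=NH0 P1=NH3 P2=-
Op 5: best P0=NH0 P1=NH3 P2=-
Op 6: best P0=- P1=NH3 P2=-
Op 7: best P0=- P1=NH3 P2=NH1
Op 8: best P0=NH1 P1=NH3 P2=NH1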